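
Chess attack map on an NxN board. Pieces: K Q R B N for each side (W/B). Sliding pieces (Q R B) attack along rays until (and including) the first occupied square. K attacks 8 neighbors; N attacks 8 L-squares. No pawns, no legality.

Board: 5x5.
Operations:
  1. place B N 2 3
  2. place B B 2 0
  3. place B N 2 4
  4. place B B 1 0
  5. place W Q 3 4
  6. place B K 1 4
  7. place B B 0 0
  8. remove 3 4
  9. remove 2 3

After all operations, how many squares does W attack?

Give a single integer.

Answer: 0

Derivation:
Op 1: place BN@(2,3)
Op 2: place BB@(2,0)
Op 3: place BN@(2,4)
Op 4: place BB@(1,0)
Op 5: place WQ@(3,4)
Op 6: place BK@(1,4)
Op 7: place BB@(0,0)
Op 8: remove (3,4)
Op 9: remove (2,3)
Per-piece attacks for W:
Union (0 distinct): (none)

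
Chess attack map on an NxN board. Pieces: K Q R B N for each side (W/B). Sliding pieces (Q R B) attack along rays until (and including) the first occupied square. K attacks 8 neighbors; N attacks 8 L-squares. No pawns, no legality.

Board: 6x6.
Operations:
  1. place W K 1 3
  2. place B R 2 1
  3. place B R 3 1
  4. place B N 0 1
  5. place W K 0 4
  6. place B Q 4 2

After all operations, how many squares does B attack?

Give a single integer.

Op 1: place WK@(1,3)
Op 2: place BR@(2,1)
Op 3: place BR@(3,1)
Op 4: place BN@(0,1)
Op 5: place WK@(0,4)
Op 6: place BQ@(4,2)
Per-piece attacks for B:
  BN@(0,1): attacks (1,3) (2,2) (2,0)
  BR@(2,1): attacks (2,2) (2,3) (2,4) (2,5) (2,0) (3,1) (1,1) (0,1) [ray(1,0) blocked at (3,1); ray(-1,0) blocked at (0,1)]
  BR@(3,1): attacks (3,2) (3,3) (3,4) (3,5) (3,0) (4,1) (5,1) (2,1) [ray(-1,0) blocked at (2,1)]
  BQ@(4,2): attacks (4,3) (4,4) (4,5) (4,1) (4,0) (5,2) (3,2) (2,2) (1,2) (0,2) (5,3) (5,1) (3,3) (2,4) (1,5) (3,1) [ray(-1,-1) blocked at (3,1)]
Union (26 distinct): (0,1) (0,2) (1,1) (1,2) (1,3) (1,5) (2,0) (2,1) (2,2) (2,3) (2,4) (2,5) (3,0) (3,1) (3,2) (3,3) (3,4) (3,5) (4,0) (4,1) (4,3) (4,4) (4,5) (5,1) (5,2) (5,3)

Answer: 26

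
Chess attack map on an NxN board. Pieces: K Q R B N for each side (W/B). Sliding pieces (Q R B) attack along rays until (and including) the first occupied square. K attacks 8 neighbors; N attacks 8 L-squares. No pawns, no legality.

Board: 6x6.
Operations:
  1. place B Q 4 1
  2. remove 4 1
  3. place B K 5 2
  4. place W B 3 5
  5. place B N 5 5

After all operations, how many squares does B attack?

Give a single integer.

Op 1: place BQ@(4,1)
Op 2: remove (4,1)
Op 3: place BK@(5,2)
Op 4: place WB@(3,5)
Op 5: place BN@(5,5)
Per-piece attacks for B:
  BK@(5,2): attacks (5,3) (5,1) (4,2) (4,3) (4,1)
  BN@(5,5): attacks (4,3) (3,4)
Union (6 distinct): (3,4) (4,1) (4,2) (4,3) (5,1) (5,3)

Answer: 6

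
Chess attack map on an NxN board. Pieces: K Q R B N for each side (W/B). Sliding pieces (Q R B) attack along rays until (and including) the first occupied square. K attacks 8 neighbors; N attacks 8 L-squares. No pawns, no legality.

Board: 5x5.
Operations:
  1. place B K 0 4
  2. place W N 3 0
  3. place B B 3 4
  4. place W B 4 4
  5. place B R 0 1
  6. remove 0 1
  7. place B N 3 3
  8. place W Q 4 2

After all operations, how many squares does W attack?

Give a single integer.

Op 1: place BK@(0,4)
Op 2: place WN@(3,0)
Op 3: place BB@(3,4)
Op 4: place WB@(4,4)
Op 5: place BR@(0,1)
Op 6: remove (0,1)
Op 7: place BN@(3,3)
Op 8: place WQ@(4,2)
Per-piece attacks for W:
  WN@(3,0): attacks (4,2) (2,2) (1,1)
  WQ@(4,2): attacks (4,3) (4,4) (4,1) (4,0) (3,2) (2,2) (1,2) (0,2) (3,3) (3,1) (2,0) [ray(0,1) blocked at (4,4); ray(-1,1) blocked at (3,3)]
  WB@(4,4): attacks (3,3) [ray(-1,-1) blocked at (3,3)]
Union (13 distinct): (0,2) (1,1) (1,2) (2,0) (2,2) (3,1) (3,2) (3,3) (4,0) (4,1) (4,2) (4,3) (4,4)

Answer: 13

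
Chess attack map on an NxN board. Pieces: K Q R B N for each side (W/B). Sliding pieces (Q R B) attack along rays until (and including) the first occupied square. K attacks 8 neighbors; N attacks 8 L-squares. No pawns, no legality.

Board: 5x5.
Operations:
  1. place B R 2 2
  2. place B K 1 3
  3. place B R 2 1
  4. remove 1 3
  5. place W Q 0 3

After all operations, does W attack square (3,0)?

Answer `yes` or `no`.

Op 1: place BR@(2,2)
Op 2: place BK@(1,3)
Op 3: place BR@(2,1)
Op 4: remove (1,3)
Op 5: place WQ@(0,3)
Per-piece attacks for W:
  WQ@(0,3): attacks (0,4) (0,2) (0,1) (0,0) (1,3) (2,3) (3,3) (4,3) (1,4) (1,2) (2,1) [ray(1,-1) blocked at (2,1)]
W attacks (3,0): no

Answer: no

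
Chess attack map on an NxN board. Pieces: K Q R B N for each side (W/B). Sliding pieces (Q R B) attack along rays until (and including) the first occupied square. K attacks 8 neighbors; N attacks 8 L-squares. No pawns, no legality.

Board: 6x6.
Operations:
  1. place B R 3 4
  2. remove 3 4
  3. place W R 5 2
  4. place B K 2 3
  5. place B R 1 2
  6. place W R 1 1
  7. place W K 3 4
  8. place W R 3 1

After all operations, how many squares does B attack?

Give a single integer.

Answer: 13

Derivation:
Op 1: place BR@(3,4)
Op 2: remove (3,4)
Op 3: place WR@(5,2)
Op 4: place BK@(2,3)
Op 5: place BR@(1,2)
Op 6: place WR@(1,1)
Op 7: place WK@(3,4)
Op 8: place WR@(3,1)
Per-piece attacks for B:
  BR@(1,2): attacks (1,3) (1,4) (1,5) (1,1) (2,2) (3,2) (4,2) (5,2) (0,2) [ray(0,-1) blocked at (1,1); ray(1,0) blocked at (5,2)]
  BK@(2,3): attacks (2,4) (2,2) (3,3) (1,3) (3,4) (3,2) (1,4) (1,2)
Union (13 distinct): (0,2) (1,1) (1,2) (1,3) (1,4) (1,5) (2,2) (2,4) (3,2) (3,3) (3,4) (4,2) (5,2)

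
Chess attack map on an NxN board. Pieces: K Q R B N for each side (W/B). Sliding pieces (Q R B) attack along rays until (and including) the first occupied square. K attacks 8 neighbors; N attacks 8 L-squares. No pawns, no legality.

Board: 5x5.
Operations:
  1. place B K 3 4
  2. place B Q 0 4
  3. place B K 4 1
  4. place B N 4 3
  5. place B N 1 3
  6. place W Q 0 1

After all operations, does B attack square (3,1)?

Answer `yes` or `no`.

Op 1: place BK@(3,4)
Op 2: place BQ@(0,4)
Op 3: place BK@(4,1)
Op 4: place BN@(4,3)
Op 5: place BN@(1,3)
Op 6: place WQ@(0,1)
Per-piece attacks for B:
  BQ@(0,4): attacks (0,3) (0,2) (0,1) (1,4) (2,4) (3,4) (1,3) [ray(0,-1) blocked at (0,1); ray(1,0) blocked at (3,4); ray(1,-1) blocked at (1,3)]
  BN@(1,3): attacks (3,4) (2,1) (3,2) (0,1)
  BK@(3,4): attacks (3,3) (4,4) (2,4) (4,3) (2,3)
  BK@(4,1): attacks (4,2) (4,0) (3,1) (3,2) (3,0)
  BN@(4,3): attacks (2,4) (3,1) (2,2)
B attacks (3,1): yes

Answer: yes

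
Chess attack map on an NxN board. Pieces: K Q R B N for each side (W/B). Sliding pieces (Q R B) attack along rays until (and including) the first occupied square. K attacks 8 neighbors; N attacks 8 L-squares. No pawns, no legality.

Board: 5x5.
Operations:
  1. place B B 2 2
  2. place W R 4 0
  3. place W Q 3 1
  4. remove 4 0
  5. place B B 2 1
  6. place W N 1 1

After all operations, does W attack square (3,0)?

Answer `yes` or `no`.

Answer: yes

Derivation:
Op 1: place BB@(2,2)
Op 2: place WR@(4,0)
Op 3: place WQ@(3,1)
Op 4: remove (4,0)
Op 5: place BB@(2,1)
Op 6: place WN@(1,1)
Per-piece attacks for W:
  WN@(1,1): attacks (2,3) (3,2) (0,3) (3,0)
  WQ@(3,1): attacks (3,2) (3,3) (3,4) (3,0) (4,1) (2,1) (4,2) (4,0) (2,2) (2,0) [ray(-1,0) blocked at (2,1); ray(-1,1) blocked at (2,2)]
W attacks (3,0): yes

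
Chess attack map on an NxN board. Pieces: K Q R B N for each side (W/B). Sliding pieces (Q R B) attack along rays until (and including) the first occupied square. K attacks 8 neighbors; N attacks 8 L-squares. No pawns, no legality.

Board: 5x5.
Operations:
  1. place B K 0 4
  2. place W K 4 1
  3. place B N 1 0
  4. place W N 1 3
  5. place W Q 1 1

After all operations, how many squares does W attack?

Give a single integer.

Op 1: place BK@(0,4)
Op 2: place WK@(4,1)
Op 3: place BN@(1,0)
Op 4: place WN@(1,3)
Op 5: place WQ@(1,1)
Per-piece attacks for W:
  WQ@(1,1): attacks (1,2) (1,3) (1,0) (2,1) (3,1) (4,1) (0,1) (2,2) (3,3) (4,4) (2,0) (0,2) (0,0) [ray(0,1) blocked at (1,3); ray(0,-1) blocked at (1,0); ray(1,0) blocked at (4,1)]
  WN@(1,3): attacks (3,4) (2,1) (3,2) (0,1)
  WK@(4,1): attacks (4,2) (4,0) (3,1) (3,2) (3,0)
Union (18 distinct): (0,0) (0,1) (0,2) (1,0) (1,2) (1,3) (2,0) (2,1) (2,2) (3,0) (3,1) (3,2) (3,3) (3,4) (4,0) (4,1) (4,2) (4,4)

Answer: 18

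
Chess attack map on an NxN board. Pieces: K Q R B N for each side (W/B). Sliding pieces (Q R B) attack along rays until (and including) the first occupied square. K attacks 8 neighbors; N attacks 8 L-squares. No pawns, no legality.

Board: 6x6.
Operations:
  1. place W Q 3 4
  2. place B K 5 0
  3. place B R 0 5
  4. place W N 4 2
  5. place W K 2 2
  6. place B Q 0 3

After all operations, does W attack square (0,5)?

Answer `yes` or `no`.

Op 1: place WQ@(3,4)
Op 2: place BK@(5,0)
Op 3: place BR@(0,5)
Op 4: place WN@(4,2)
Op 5: place WK@(2,2)
Op 6: place BQ@(0,3)
Per-piece attacks for W:
  WK@(2,2): attacks (2,3) (2,1) (3,2) (1,2) (3,3) (3,1) (1,3) (1,1)
  WQ@(3,4): attacks (3,5) (3,3) (3,2) (3,1) (3,0) (4,4) (5,4) (2,4) (1,4) (0,4) (4,5) (4,3) (5,2) (2,5) (2,3) (1,2) (0,1)
  WN@(4,2): attacks (5,4) (3,4) (2,3) (5,0) (3,0) (2,1)
W attacks (0,5): no

Answer: no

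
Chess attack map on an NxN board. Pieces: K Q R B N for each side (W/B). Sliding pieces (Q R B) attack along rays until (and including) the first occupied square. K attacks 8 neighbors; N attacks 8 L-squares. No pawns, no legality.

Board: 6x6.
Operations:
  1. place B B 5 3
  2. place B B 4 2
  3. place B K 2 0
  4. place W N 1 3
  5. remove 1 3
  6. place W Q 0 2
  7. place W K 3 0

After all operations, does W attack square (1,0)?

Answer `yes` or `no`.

Op 1: place BB@(5,3)
Op 2: place BB@(4,2)
Op 3: place BK@(2,0)
Op 4: place WN@(1,3)
Op 5: remove (1,3)
Op 6: place WQ@(0,2)
Op 7: place WK@(3,0)
Per-piece attacks for W:
  WQ@(0,2): attacks (0,3) (0,4) (0,5) (0,1) (0,0) (1,2) (2,2) (3,2) (4,2) (1,3) (2,4) (3,5) (1,1) (2,0) [ray(1,0) blocked at (4,2); ray(1,-1) blocked at (2,0)]
  WK@(3,0): attacks (3,1) (4,0) (2,0) (4,1) (2,1)
W attacks (1,0): no

Answer: no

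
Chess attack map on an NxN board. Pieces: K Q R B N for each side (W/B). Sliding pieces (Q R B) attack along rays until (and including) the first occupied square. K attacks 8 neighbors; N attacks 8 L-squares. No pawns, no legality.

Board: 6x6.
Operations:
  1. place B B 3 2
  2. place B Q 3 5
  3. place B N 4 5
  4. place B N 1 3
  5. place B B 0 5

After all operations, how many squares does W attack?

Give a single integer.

Op 1: place BB@(3,2)
Op 2: place BQ@(3,5)
Op 3: place BN@(4,5)
Op 4: place BN@(1,3)
Op 5: place BB@(0,5)
Per-piece attacks for W:
Union (0 distinct): (none)

Answer: 0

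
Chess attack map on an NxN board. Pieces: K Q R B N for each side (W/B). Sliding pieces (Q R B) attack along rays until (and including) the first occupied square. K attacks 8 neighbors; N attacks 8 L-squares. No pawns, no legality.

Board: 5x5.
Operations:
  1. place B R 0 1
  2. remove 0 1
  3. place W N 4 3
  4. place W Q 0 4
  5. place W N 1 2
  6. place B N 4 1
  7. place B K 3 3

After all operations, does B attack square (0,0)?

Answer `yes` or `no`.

Answer: no

Derivation:
Op 1: place BR@(0,1)
Op 2: remove (0,1)
Op 3: place WN@(4,3)
Op 4: place WQ@(0,4)
Op 5: place WN@(1,2)
Op 6: place BN@(4,1)
Op 7: place BK@(3,3)
Per-piece attacks for B:
  BK@(3,3): attacks (3,4) (3,2) (4,3) (2,3) (4,4) (4,2) (2,4) (2,2)
  BN@(4,1): attacks (3,3) (2,2) (2,0)
B attacks (0,0): no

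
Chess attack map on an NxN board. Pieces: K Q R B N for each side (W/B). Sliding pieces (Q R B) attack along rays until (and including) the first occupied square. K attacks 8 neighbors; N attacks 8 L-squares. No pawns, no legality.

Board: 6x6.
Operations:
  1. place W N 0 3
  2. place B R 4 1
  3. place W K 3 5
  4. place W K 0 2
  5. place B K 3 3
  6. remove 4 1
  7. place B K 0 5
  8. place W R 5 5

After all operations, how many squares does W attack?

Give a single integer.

Op 1: place WN@(0,3)
Op 2: place BR@(4,1)
Op 3: place WK@(3,5)
Op 4: place WK@(0,2)
Op 5: place BK@(3,3)
Op 6: remove (4,1)
Op 7: place BK@(0,5)
Op 8: place WR@(5,5)
Per-piece attacks for W:
  WK@(0,2): attacks (0,3) (0,1) (1,2) (1,3) (1,1)
  WN@(0,3): attacks (1,5) (2,4) (1,1) (2,2)
  WK@(3,5): attacks (3,4) (4,5) (2,5) (4,4) (2,4)
  WR@(5,5): attacks (5,4) (5,3) (5,2) (5,1) (5,0) (4,5) (3,5) [ray(-1,0) blocked at (3,5)]
Union (18 distinct): (0,1) (0,3) (1,1) (1,2) (1,3) (1,5) (2,2) (2,4) (2,5) (3,4) (3,5) (4,4) (4,5) (5,0) (5,1) (5,2) (5,3) (5,4)

Answer: 18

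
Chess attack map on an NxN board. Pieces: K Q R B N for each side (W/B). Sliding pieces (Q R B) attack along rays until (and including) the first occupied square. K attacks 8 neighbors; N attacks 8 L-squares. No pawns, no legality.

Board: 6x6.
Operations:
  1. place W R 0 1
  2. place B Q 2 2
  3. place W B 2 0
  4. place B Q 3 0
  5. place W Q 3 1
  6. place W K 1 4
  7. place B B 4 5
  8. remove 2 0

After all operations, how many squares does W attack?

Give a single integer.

Op 1: place WR@(0,1)
Op 2: place BQ@(2,2)
Op 3: place WB@(2,0)
Op 4: place BQ@(3,0)
Op 5: place WQ@(3,1)
Op 6: place WK@(1,4)
Op 7: place BB@(4,5)
Op 8: remove (2,0)
Per-piece attacks for W:
  WR@(0,1): attacks (0,2) (0,3) (0,4) (0,5) (0,0) (1,1) (2,1) (3,1) [ray(1,0) blocked at (3,1)]
  WK@(1,4): attacks (1,5) (1,3) (2,4) (0,4) (2,5) (2,3) (0,5) (0,3)
  WQ@(3,1): attacks (3,2) (3,3) (3,4) (3,5) (3,0) (4,1) (5,1) (2,1) (1,1) (0,1) (4,2) (5,3) (4,0) (2,2) (2,0) [ray(0,-1) blocked at (3,0); ray(-1,0) blocked at (0,1); ray(-1,1) blocked at (2,2)]
Union (26 distinct): (0,0) (0,1) (0,2) (0,3) (0,4) (0,5) (1,1) (1,3) (1,5) (2,0) (2,1) (2,2) (2,3) (2,4) (2,5) (3,0) (3,1) (3,2) (3,3) (3,4) (3,5) (4,0) (4,1) (4,2) (5,1) (5,3)

Answer: 26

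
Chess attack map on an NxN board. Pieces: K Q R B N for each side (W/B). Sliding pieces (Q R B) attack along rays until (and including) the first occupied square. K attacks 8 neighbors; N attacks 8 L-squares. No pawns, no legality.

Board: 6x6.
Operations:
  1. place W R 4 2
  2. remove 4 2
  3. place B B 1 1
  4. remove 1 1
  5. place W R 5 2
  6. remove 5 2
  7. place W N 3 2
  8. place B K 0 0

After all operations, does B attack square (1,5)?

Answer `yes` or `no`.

Op 1: place WR@(4,2)
Op 2: remove (4,2)
Op 3: place BB@(1,1)
Op 4: remove (1,1)
Op 5: place WR@(5,2)
Op 6: remove (5,2)
Op 7: place WN@(3,2)
Op 8: place BK@(0,0)
Per-piece attacks for B:
  BK@(0,0): attacks (0,1) (1,0) (1,1)
B attacks (1,5): no

Answer: no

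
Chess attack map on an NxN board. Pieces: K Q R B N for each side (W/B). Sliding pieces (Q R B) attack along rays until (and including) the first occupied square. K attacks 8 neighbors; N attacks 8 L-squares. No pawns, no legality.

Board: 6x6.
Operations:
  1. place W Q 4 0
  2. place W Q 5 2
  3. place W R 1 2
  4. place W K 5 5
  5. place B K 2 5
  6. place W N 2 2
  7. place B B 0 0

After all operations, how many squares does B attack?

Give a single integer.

Op 1: place WQ@(4,0)
Op 2: place WQ@(5,2)
Op 3: place WR@(1,2)
Op 4: place WK@(5,5)
Op 5: place BK@(2,5)
Op 6: place WN@(2,2)
Op 7: place BB@(0,0)
Per-piece attacks for B:
  BB@(0,0): attacks (1,1) (2,2) [ray(1,1) blocked at (2,2)]
  BK@(2,5): attacks (2,4) (3,5) (1,5) (3,4) (1,4)
Union (7 distinct): (1,1) (1,4) (1,5) (2,2) (2,4) (3,4) (3,5)

Answer: 7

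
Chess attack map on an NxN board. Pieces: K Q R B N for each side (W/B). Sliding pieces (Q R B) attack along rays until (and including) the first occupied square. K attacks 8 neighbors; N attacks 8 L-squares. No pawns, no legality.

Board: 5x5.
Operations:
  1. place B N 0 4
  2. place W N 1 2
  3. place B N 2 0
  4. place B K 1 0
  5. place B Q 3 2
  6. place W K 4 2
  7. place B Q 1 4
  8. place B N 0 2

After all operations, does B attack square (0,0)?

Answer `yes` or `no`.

Answer: yes

Derivation:
Op 1: place BN@(0,4)
Op 2: place WN@(1,2)
Op 3: place BN@(2,0)
Op 4: place BK@(1,0)
Op 5: place BQ@(3,2)
Op 6: place WK@(4,2)
Op 7: place BQ@(1,4)
Op 8: place BN@(0,2)
Per-piece attacks for B:
  BN@(0,2): attacks (1,4) (2,3) (1,0) (2,1)
  BN@(0,4): attacks (1,2) (2,3)
  BK@(1,0): attacks (1,1) (2,0) (0,0) (2,1) (0,1)
  BQ@(1,4): attacks (1,3) (1,2) (2,4) (3,4) (4,4) (0,4) (2,3) (3,2) (0,3) [ray(0,-1) blocked at (1,2); ray(-1,0) blocked at (0,4); ray(1,-1) blocked at (3,2)]
  BN@(2,0): attacks (3,2) (4,1) (1,2) (0,1)
  BQ@(3,2): attacks (3,3) (3,4) (3,1) (3,0) (4,2) (2,2) (1,2) (4,3) (4,1) (2,3) (1,4) (2,1) (1,0) [ray(1,0) blocked at (4,2); ray(-1,0) blocked at (1,2); ray(-1,1) blocked at (1,4); ray(-1,-1) blocked at (1,0)]
B attacks (0,0): yes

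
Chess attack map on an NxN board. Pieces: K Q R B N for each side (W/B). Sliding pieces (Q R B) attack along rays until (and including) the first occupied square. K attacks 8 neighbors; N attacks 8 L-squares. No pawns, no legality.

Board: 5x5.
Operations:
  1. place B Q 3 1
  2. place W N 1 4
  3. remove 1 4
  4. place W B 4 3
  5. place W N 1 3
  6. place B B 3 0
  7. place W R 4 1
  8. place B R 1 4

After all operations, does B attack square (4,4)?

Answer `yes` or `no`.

Answer: yes

Derivation:
Op 1: place BQ@(3,1)
Op 2: place WN@(1,4)
Op 3: remove (1,4)
Op 4: place WB@(4,3)
Op 5: place WN@(1,3)
Op 6: place BB@(3,0)
Op 7: place WR@(4,1)
Op 8: place BR@(1,4)
Per-piece attacks for B:
  BR@(1,4): attacks (1,3) (2,4) (3,4) (4,4) (0,4) [ray(0,-1) blocked at (1,3)]
  BB@(3,0): attacks (4,1) (2,1) (1,2) (0,3) [ray(1,1) blocked at (4,1)]
  BQ@(3,1): attacks (3,2) (3,3) (3,4) (3,0) (4,1) (2,1) (1,1) (0,1) (4,2) (4,0) (2,2) (1,3) (2,0) [ray(0,-1) blocked at (3,0); ray(1,0) blocked at (4,1); ray(-1,1) blocked at (1,3)]
B attacks (4,4): yes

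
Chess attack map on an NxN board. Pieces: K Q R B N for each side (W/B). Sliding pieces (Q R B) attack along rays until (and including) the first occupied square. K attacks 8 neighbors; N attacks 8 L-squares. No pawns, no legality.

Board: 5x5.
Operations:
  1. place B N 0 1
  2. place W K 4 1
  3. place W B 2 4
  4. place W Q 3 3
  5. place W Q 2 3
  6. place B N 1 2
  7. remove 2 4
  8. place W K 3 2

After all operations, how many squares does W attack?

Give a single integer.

Answer: 21

Derivation:
Op 1: place BN@(0,1)
Op 2: place WK@(4,1)
Op 3: place WB@(2,4)
Op 4: place WQ@(3,3)
Op 5: place WQ@(2,3)
Op 6: place BN@(1,2)
Op 7: remove (2,4)
Op 8: place WK@(3,2)
Per-piece attacks for W:
  WQ@(2,3): attacks (2,4) (2,2) (2,1) (2,0) (3,3) (1,3) (0,3) (3,4) (3,2) (1,4) (1,2) [ray(1,0) blocked at (3,3); ray(1,-1) blocked at (3,2); ray(-1,-1) blocked at (1,2)]
  WK@(3,2): attacks (3,3) (3,1) (4,2) (2,2) (4,3) (4,1) (2,3) (2,1)
  WQ@(3,3): attacks (3,4) (3,2) (4,3) (2,3) (4,4) (4,2) (2,4) (2,2) (1,1) (0,0) [ray(0,-1) blocked at (3,2); ray(-1,0) blocked at (2,3)]
  WK@(4,1): attacks (4,2) (4,0) (3,1) (3,2) (3,0)
Union (21 distinct): (0,0) (0,3) (1,1) (1,2) (1,3) (1,4) (2,0) (2,1) (2,2) (2,3) (2,4) (3,0) (3,1) (3,2) (3,3) (3,4) (4,0) (4,1) (4,2) (4,3) (4,4)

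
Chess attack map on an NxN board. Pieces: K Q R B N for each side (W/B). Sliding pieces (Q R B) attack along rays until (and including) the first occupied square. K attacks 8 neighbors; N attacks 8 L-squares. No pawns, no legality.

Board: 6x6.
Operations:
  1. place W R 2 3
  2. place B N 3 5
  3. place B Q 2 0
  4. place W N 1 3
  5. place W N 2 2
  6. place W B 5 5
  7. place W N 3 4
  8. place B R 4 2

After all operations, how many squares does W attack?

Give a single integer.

Answer: 21

Derivation:
Op 1: place WR@(2,3)
Op 2: place BN@(3,5)
Op 3: place BQ@(2,0)
Op 4: place WN@(1,3)
Op 5: place WN@(2,2)
Op 6: place WB@(5,5)
Op 7: place WN@(3,4)
Op 8: place BR@(4,2)
Per-piece attacks for W:
  WN@(1,3): attacks (2,5) (3,4) (0,5) (2,1) (3,2) (0,1)
  WN@(2,2): attacks (3,4) (4,3) (1,4) (0,3) (3,0) (4,1) (1,0) (0,1)
  WR@(2,3): attacks (2,4) (2,5) (2,2) (3,3) (4,3) (5,3) (1,3) [ray(0,-1) blocked at (2,2); ray(-1,0) blocked at (1,3)]
  WN@(3,4): attacks (5,5) (1,5) (4,2) (5,3) (2,2) (1,3)
  WB@(5,5): attacks (4,4) (3,3) (2,2) [ray(-1,-1) blocked at (2,2)]
Union (21 distinct): (0,1) (0,3) (0,5) (1,0) (1,3) (1,4) (1,5) (2,1) (2,2) (2,4) (2,5) (3,0) (3,2) (3,3) (3,4) (4,1) (4,2) (4,3) (4,4) (5,3) (5,5)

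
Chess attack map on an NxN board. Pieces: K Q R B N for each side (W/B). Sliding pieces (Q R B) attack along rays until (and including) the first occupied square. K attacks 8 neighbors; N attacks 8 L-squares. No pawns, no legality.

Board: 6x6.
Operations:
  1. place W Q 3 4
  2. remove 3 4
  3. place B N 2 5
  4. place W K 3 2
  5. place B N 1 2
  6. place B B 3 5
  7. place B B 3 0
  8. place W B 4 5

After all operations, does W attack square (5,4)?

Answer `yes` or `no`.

Answer: yes

Derivation:
Op 1: place WQ@(3,4)
Op 2: remove (3,4)
Op 3: place BN@(2,5)
Op 4: place WK@(3,2)
Op 5: place BN@(1,2)
Op 6: place BB@(3,5)
Op 7: place BB@(3,0)
Op 8: place WB@(4,5)
Per-piece attacks for W:
  WK@(3,2): attacks (3,3) (3,1) (4,2) (2,2) (4,3) (4,1) (2,3) (2,1)
  WB@(4,5): attacks (5,4) (3,4) (2,3) (1,2) [ray(-1,-1) blocked at (1,2)]
W attacks (5,4): yes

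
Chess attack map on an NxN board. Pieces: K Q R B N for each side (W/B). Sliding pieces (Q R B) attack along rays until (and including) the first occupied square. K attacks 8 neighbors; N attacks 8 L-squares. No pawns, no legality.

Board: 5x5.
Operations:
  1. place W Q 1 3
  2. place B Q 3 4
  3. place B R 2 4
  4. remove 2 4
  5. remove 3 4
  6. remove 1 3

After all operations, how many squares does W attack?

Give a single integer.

Answer: 0

Derivation:
Op 1: place WQ@(1,3)
Op 2: place BQ@(3,4)
Op 3: place BR@(2,4)
Op 4: remove (2,4)
Op 5: remove (3,4)
Op 6: remove (1,3)
Per-piece attacks for W:
Union (0 distinct): (none)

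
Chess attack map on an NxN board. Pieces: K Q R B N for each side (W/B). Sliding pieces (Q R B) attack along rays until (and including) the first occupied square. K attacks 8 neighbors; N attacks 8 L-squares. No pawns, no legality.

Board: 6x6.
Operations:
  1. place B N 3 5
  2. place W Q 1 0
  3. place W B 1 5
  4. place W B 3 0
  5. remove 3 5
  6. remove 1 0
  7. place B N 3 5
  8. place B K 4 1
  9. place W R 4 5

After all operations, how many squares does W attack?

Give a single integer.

Answer: 13

Derivation:
Op 1: place BN@(3,5)
Op 2: place WQ@(1,0)
Op 3: place WB@(1,5)
Op 4: place WB@(3,0)
Op 5: remove (3,5)
Op 6: remove (1,0)
Op 7: place BN@(3,5)
Op 8: place BK@(4,1)
Op 9: place WR@(4,5)
Per-piece attacks for W:
  WB@(1,5): attacks (2,4) (3,3) (4,2) (5,1) (0,4)
  WB@(3,0): attacks (4,1) (2,1) (1,2) (0,3) [ray(1,1) blocked at (4,1)]
  WR@(4,5): attacks (4,4) (4,3) (4,2) (4,1) (5,5) (3,5) [ray(0,-1) blocked at (4,1); ray(-1,0) blocked at (3,5)]
Union (13 distinct): (0,3) (0,4) (1,2) (2,1) (2,4) (3,3) (3,5) (4,1) (4,2) (4,3) (4,4) (5,1) (5,5)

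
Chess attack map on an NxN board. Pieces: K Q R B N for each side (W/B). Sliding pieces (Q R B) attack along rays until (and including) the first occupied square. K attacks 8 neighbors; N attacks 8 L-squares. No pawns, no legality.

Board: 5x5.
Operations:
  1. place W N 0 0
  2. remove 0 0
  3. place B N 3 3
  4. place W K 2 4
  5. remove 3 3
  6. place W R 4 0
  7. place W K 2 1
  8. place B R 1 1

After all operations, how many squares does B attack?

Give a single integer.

Op 1: place WN@(0,0)
Op 2: remove (0,0)
Op 3: place BN@(3,3)
Op 4: place WK@(2,4)
Op 5: remove (3,3)
Op 6: place WR@(4,0)
Op 7: place WK@(2,1)
Op 8: place BR@(1,1)
Per-piece attacks for B:
  BR@(1,1): attacks (1,2) (1,3) (1,4) (1,0) (2,1) (0,1) [ray(1,0) blocked at (2,1)]
Union (6 distinct): (0,1) (1,0) (1,2) (1,3) (1,4) (2,1)

Answer: 6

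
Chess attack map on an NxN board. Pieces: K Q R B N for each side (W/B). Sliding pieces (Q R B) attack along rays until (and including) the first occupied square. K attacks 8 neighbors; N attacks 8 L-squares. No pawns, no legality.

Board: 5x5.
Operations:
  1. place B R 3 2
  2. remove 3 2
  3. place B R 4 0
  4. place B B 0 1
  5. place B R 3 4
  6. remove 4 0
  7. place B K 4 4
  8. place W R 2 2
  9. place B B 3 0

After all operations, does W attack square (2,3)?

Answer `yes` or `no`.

Op 1: place BR@(3,2)
Op 2: remove (3,2)
Op 3: place BR@(4,0)
Op 4: place BB@(0,1)
Op 5: place BR@(3,4)
Op 6: remove (4,0)
Op 7: place BK@(4,4)
Op 8: place WR@(2,2)
Op 9: place BB@(3,0)
Per-piece attacks for W:
  WR@(2,2): attacks (2,3) (2,4) (2,1) (2,0) (3,2) (4,2) (1,2) (0,2)
W attacks (2,3): yes

Answer: yes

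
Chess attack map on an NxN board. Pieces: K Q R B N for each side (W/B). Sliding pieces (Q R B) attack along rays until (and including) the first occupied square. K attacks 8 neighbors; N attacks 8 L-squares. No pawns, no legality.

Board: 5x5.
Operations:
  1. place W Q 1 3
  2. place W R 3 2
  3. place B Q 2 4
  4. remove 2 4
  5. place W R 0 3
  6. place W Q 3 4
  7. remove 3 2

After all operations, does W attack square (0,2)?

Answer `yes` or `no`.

Op 1: place WQ@(1,3)
Op 2: place WR@(3,2)
Op 3: place BQ@(2,4)
Op 4: remove (2,4)
Op 5: place WR@(0,3)
Op 6: place WQ@(3,4)
Op 7: remove (3,2)
Per-piece attacks for W:
  WR@(0,3): attacks (0,4) (0,2) (0,1) (0,0) (1,3) [ray(1,0) blocked at (1,3)]
  WQ@(1,3): attacks (1,4) (1,2) (1,1) (1,0) (2,3) (3,3) (4,3) (0,3) (2,4) (2,2) (3,1) (4,0) (0,4) (0,2) [ray(-1,0) blocked at (0,3)]
  WQ@(3,4): attacks (3,3) (3,2) (3,1) (3,0) (4,4) (2,4) (1,4) (0,4) (4,3) (2,3) (1,2) (0,1)
W attacks (0,2): yes

Answer: yes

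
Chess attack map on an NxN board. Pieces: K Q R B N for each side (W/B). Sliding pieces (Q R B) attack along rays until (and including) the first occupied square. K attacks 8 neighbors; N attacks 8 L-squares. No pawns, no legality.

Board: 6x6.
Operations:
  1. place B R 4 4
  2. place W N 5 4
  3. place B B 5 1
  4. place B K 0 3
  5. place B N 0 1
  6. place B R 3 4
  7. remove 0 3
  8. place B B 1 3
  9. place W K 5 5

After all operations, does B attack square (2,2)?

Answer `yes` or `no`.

Answer: yes

Derivation:
Op 1: place BR@(4,4)
Op 2: place WN@(5,4)
Op 3: place BB@(5,1)
Op 4: place BK@(0,3)
Op 5: place BN@(0,1)
Op 6: place BR@(3,4)
Op 7: remove (0,3)
Op 8: place BB@(1,3)
Op 9: place WK@(5,5)
Per-piece attacks for B:
  BN@(0,1): attacks (1,3) (2,2) (2,0)
  BB@(1,3): attacks (2,4) (3,5) (2,2) (3,1) (4,0) (0,4) (0,2)
  BR@(3,4): attacks (3,5) (3,3) (3,2) (3,1) (3,0) (4,4) (2,4) (1,4) (0,4) [ray(1,0) blocked at (4,4)]
  BR@(4,4): attacks (4,5) (4,3) (4,2) (4,1) (4,0) (5,4) (3,4) [ray(1,0) blocked at (5,4); ray(-1,0) blocked at (3,4)]
  BB@(5,1): attacks (4,2) (3,3) (2,4) (1,5) (4,0)
B attacks (2,2): yes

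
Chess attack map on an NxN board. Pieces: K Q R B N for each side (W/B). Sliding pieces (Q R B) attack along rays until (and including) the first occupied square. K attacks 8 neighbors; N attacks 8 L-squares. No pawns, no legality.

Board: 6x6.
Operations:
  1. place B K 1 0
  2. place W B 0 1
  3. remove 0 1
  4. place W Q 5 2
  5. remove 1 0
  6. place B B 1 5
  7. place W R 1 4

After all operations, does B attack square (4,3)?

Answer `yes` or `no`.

Op 1: place BK@(1,0)
Op 2: place WB@(0,1)
Op 3: remove (0,1)
Op 4: place WQ@(5,2)
Op 5: remove (1,0)
Op 6: place BB@(1,5)
Op 7: place WR@(1,4)
Per-piece attacks for B:
  BB@(1,5): attacks (2,4) (3,3) (4,2) (5,1) (0,4)
B attacks (4,3): no

Answer: no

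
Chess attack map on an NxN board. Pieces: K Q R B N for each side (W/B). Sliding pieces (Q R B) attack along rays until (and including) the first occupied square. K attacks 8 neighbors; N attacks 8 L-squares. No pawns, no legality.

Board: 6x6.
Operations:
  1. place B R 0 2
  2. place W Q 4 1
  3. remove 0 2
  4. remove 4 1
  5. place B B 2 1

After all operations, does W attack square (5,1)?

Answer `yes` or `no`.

Answer: no

Derivation:
Op 1: place BR@(0,2)
Op 2: place WQ@(4,1)
Op 3: remove (0,2)
Op 4: remove (4,1)
Op 5: place BB@(2,1)
Per-piece attacks for W:
W attacks (5,1): no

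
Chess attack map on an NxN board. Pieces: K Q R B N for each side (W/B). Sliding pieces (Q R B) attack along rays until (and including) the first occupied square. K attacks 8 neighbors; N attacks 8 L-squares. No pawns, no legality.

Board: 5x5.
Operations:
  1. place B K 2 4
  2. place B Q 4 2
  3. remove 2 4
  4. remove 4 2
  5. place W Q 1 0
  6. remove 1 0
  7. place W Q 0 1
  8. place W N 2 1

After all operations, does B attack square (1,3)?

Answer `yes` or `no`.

Op 1: place BK@(2,4)
Op 2: place BQ@(4,2)
Op 3: remove (2,4)
Op 4: remove (4,2)
Op 5: place WQ@(1,0)
Op 6: remove (1,0)
Op 7: place WQ@(0,1)
Op 8: place WN@(2,1)
Per-piece attacks for B:
B attacks (1,3): no

Answer: no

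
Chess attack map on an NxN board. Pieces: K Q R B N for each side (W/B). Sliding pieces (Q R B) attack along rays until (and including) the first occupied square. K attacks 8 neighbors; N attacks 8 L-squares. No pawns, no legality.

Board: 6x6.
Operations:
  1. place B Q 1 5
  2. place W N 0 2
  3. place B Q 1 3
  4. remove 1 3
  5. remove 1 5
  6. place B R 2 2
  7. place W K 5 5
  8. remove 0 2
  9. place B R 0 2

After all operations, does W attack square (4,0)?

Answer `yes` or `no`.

Answer: no

Derivation:
Op 1: place BQ@(1,5)
Op 2: place WN@(0,2)
Op 3: place BQ@(1,3)
Op 4: remove (1,3)
Op 5: remove (1,5)
Op 6: place BR@(2,2)
Op 7: place WK@(5,5)
Op 8: remove (0,2)
Op 9: place BR@(0,2)
Per-piece attacks for W:
  WK@(5,5): attacks (5,4) (4,5) (4,4)
W attacks (4,0): no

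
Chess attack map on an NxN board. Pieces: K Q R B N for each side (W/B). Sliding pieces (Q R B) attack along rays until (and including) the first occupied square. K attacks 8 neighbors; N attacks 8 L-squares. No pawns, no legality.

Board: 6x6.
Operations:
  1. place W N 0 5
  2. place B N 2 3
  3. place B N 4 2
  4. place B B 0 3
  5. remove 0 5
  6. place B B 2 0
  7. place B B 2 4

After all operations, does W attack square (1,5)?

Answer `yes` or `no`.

Op 1: place WN@(0,5)
Op 2: place BN@(2,3)
Op 3: place BN@(4,2)
Op 4: place BB@(0,3)
Op 5: remove (0,5)
Op 6: place BB@(2,0)
Op 7: place BB@(2,4)
Per-piece attacks for W:
W attacks (1,5): no

Answer: no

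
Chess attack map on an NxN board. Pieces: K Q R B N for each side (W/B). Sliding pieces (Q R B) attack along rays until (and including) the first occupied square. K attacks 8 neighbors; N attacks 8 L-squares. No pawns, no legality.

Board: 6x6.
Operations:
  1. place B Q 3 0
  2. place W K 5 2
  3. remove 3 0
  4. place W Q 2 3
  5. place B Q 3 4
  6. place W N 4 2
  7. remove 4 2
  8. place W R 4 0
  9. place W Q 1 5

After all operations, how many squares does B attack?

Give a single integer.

Op 1: place BQ@(3,0)
Op 2: place WK@(5,2)
Op 3: remove (3,0)
Op 4: place WQ@(2,3)
Op 5: place BQ@(3,4)
Op 6: place WN@(4,2)
Op 7: remove (4,2)
Op 8: place WR@(4,0)
Op 9: place WQ@(1,5)
Per-piece attacks for B:
  BQ@(3,4): attacks (3,5) (3,3) (3,2) (3,1) (3,0) (4,4) (5,4) (2,4) (1,4) (0,4) (4,5) (4,3) (5,2) (2,5) (2,3) [ray(1,-1) blocked at (5,2); ray(-1,-1) blocked at (2,3)]
Union (15 distinct): (0,4) (1,4) (2,3) (2,4) (2,5) (3,0) (3,1) (3,2) (3,3) (3,5) (4,3) (4,4) (4,5) (5,2) (5,4)

Answer: 15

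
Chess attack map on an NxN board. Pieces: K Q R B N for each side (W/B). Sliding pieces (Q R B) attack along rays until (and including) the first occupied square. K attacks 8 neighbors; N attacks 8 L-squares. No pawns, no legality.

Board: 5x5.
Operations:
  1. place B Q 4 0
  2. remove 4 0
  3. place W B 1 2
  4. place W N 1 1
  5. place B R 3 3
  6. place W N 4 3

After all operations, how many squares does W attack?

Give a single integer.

Answer: 10

Derivation:
Op 1: place BQ@(4,0)
Op 2: remove (4,0)
Op 3: place WB@(1,2)
Op 4: place WN@(1,1)
Op 5: place BR@(3,3)
Op 6: place WN@(4,3)
Per-piece attacks for W:
  WN@(1,1): attacks (2,3) (3,2) (0,3) (3,0)
  WB@(1,2): attacks (2,3) (3,4) (2,1) (3,0) (0,3) (0,1)
  WN@(4,3): attacks (2,4) (3,1) (2,2)
Union (10 distinct): (0,1) (0,3) (2,1) (2,2) (2,3) (2,4) (3,0) (3,1) (3,2) (3,4)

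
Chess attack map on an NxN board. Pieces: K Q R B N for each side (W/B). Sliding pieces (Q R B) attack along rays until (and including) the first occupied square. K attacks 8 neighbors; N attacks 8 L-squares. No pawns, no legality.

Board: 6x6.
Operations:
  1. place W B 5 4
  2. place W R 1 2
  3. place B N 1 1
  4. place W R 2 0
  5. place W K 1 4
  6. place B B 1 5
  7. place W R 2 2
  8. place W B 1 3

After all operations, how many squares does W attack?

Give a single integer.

Op 1: place WB@(5,4)
Op 2: place WR@(1,2)
Op 3: place BN@(1,1)
Op 4: place WR@(2,0)
Op 5: place WK@(1,4)
Op 6: place BB@(1,5)
Op 7: place WR@(2,2)
Op 8: place WB@(1,3)
Per-piece attacks for W:
  WR@(1,2): attacks (1,3) (1,1) (2,2) (0,2) [ray(0,1) blocked at (1,3); ray(0,-1) blocked at (1,1); ray(1,0) blocked at (2,2)]
  WB@(1,3): attacks (2,4) (3,5) (2,2) (0,4) (0,2) [ray(1,-1) blocked at (2,2)]
  WK@(1,4): attacks (1,5) (1,3) (2,4) (0,4) (2,5) (2,3) (0,5) (0,3)
  WR@(2,0): attacks (2,1) (2,2) (3,0) (4,0) (5,0) (1,0) (0,0) [ray(0,1) blocked at (2,2)]
  WR@(2,2): attacks (2,3) (2,4) (2,5) (2,1) (2,0) (3,2) (4,2) (5,2) (1,2) [ray(0,-1) blocked at (2,0); ray(-1,0) blocked at (1,2)]
  WB@(5,4): attacks (4,5) (4,3) (3,2) (2,1) (1,0)
Union (25 distinct): (0,0) (0,2) (0,3) (0,4) (0,5) (1,0) (1,1) (1,2) (1,3) (1,5) (2,0) (2,1) (2,2) (2,3) (2,4) (2,5) (3,0) (3,2) (3,5) (4,0) (4,2) (4,3) (4,5) (5,0) (5,2)

Answer: 25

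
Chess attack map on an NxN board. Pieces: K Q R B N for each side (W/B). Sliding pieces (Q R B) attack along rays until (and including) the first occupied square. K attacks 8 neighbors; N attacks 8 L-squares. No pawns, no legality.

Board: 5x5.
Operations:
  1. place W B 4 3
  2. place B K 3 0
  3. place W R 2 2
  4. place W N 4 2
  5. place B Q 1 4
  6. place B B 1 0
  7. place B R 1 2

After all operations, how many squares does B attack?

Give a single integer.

Op 1: place WB@(4,3)
Op 2: place BK@(3,0)
Op 3: place WR@(2,2)
Op 4: place WN@(4,2)
Op 5: place BQ@(1,4)
Op 6: place BB@(1,0)
Op 7: place BR@(1,2)
Per-piece attacks for B:
  BB@(1,0): attacks (2,1) (3,2) (4,3) (0,1) [ray(1,1) blocked at (4,3)]
  BR@(1,2): attacks (1,3) (1,4) (1,1) (1,0) (2,2) (0,2) [ray(0,1) blocked at (1,4); ray(0,-1) blocked at (1,0); ray(1,0) blocked at (2,2)]
  BQ@(1,4): attacks (1,3) (1,2) (2,4) (3,4) (4,4) (0,4) (2,3) (3,2) (4,1) (0,3) [ray(0,-1) blocked at (1,2)]
  BK@(3,0): attacks (3,1) (4,0) (2,0) (4,1) (2,1)
Union (21 distinct): (0,1) (0,2) (0,3) (0,4) (1,0) (1,1) (1,2) (1,3) (1,4) (2,0) (2,1) (2,2) (2,3) (2,4) (3,1) (3,2) (3,4) (4,0) (4,1) (4,3) (4,4)

Answer: 21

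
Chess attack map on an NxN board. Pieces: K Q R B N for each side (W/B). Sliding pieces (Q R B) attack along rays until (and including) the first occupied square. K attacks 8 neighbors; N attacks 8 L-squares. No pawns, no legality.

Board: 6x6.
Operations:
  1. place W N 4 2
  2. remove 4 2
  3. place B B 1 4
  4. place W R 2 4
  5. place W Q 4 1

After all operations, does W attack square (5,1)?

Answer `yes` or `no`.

Op 1: place WN@(4,2)
Op 2: remove (4,2)
Op 3: place BB@(1,4)
Op 4: place WR@(2,4)
Op 5: place WQ@(4,1)
Per-piece attacks for W:
  WR@(2,4): attacks (2,5) (2,3) (2,2) (2,1) (2,0) (3,4) (4,4) (5,4) (1,4) [ray(-1,0) blocked at (1,4)]
  WQ@(4,1): attacks (4,2) (4,3) (4,4) (4,5) (4,0) (5,1) (3,1) (2,1) (1,1) (0,1) (5,2) (5,0) (3,2) (2,3) (1,4) (3,0) [ray(-1,1) blocked at (1,4)]
W attacks (5,1): yes

Answer: yes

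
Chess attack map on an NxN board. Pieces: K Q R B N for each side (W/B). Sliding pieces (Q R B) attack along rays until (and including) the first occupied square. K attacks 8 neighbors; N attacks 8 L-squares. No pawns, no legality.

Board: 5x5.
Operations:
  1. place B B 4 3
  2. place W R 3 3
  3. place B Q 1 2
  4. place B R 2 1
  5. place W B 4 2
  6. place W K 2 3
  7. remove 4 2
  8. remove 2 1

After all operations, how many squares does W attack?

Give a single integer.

Op 1: place BB@(4,3)
Op 2: place WR@(3,3)
Op 3: place BQ@(1,2)
Op 4: place BR@(2,1)
Op 5: place WB@(4,2)
Op 6: place WK@(2,3)
Op 7: remove (4,2)
Op 8: remove (2,1)
Per-piece attacks for W:
  WK@(2,3): attacks (2,4) (2,2) (3,3) (1,3) (3,4) (3,2) (1,4) (1,2)
  WR@(3,3): attacks (3,4) (3,2) (3,1) (3,0) (4,3) (2,3) [ray(1,0) blocked at (4,3); ray(-1,0) blocked at (2,3)]
Union (12 distinct): (1,2) (1,3) (1,4) (2,2) (2,3) (2,4) (3,0) (3,1) (3,2) (3,3) (3,4) (4,3)

Answer: 12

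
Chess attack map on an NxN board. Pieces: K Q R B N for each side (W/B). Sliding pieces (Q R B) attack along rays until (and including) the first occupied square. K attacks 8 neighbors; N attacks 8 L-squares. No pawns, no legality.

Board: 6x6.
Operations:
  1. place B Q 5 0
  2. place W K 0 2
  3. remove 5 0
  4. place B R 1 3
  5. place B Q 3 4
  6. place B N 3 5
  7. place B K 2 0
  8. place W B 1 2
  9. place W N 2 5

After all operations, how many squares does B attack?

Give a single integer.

Op 1: place BQ@(5,0)
Op 2: place WK@(0,2)
Op 3: remove (5,0)
Op 4: place BR@(1,3)
Op 5: place BQ@(3,4)
Op 6: place BN@(3,5)
Op 7: place BK@(2,0)
Op 8: place WB@(1,2)
Op 9: place WN@(2,5)
Per-piece attacks for B:
  BR@(1,3): attacks (1,4) (1,5) (1,2) (2,3) (3,3) (4,3) (5,3) (0,3) [ray(0,-1) blocked at (1,2)]
  BK@(2,0): attacks (2,1) (3,0) (1,0) (3,1) (1,1)
  BQ@(3,4): attacks (3,5) (3,3) (3,2) (3,1) (3,0) (4,4) (5,4) (2,4) (1,4) (0,4) (4,5) (4,3) (5,2) (2,5) (2,3) (1,2) [ray(0,1) blocked at (3,5); ray(-1,1) blocked at (2,5); ray(-1,-1) blocked at (1,2)]
  BN@(3,5): attacks (4,3) (5,4) (2,3) (1,4)
Union (22 distinct): (0,3) (0,4) (1,0) (1,1) (1,2) (1,4) (1,5) (2,1) (2,3) (2,4) (2,5) (3,0) (3,1) (3,2) (3,3) (3,5) (4,3) (4,4) (4,5) (5,2) (5,3) (5,4)

Answer: 22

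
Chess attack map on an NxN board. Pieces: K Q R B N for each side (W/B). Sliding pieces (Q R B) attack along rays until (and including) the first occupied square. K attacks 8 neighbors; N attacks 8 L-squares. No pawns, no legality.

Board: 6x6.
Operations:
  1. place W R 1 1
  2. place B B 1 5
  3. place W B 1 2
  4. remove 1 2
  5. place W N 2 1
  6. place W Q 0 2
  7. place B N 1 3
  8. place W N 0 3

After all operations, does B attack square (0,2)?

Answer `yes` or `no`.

Op 1: place WR@(1,1)
Op 2: place BB@(1,5)
Op 3: place WB@(1,2)
Op 4: remove (1,2)
Op 5: place WN@(2,1)
Op 6: place WQ@(0,2)
Op 7: place BN@(1,3)
Op 8: place WN@(0,3)
Per-piece attacks for B:
  BN@(1,3): attacks (2,5) (3,4) (0,5) (2,1) (3,2) (0,1)
  BB@(1,5): attacks (2,4) (3,3) (4,2) (5,1) (0,4)
B attacks (0,2): no

Answer: no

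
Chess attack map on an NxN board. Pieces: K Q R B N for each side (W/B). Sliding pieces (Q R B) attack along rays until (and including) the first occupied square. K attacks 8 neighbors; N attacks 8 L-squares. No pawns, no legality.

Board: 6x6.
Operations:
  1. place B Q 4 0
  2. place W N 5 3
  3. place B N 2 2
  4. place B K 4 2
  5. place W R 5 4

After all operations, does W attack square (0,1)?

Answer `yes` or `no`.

Answer: no

Derivation:
Op 1: place BQ@(4,0)
Op 2: place WN@(5,3)
Op 3: place BN@(2,2)
Op 4: place BK@(4,2)
Op 5: place WR@(5,4)
Per-piece attacks for W:
  WN@(5,3): attacks (4,5) (3,4) (4,1) (3,2)
  WR@(5,4): attacks (5,5) (5,3) (4,4) (3,4) (2,4) (1,4) (0,4) [ray(0,-1) blocked at (5,3)]
W attacks (0,1): no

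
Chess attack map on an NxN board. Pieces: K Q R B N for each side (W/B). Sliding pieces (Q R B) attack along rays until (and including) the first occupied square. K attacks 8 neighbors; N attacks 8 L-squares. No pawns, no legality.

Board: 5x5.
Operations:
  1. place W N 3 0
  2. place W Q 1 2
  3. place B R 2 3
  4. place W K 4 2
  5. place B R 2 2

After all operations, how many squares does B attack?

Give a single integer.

Answer: 12

Derivation:
Op 1: place WN@(3,0)
Op 2: place WQ@(1,2)
Op 3: place BR@(2,3)
Op 4: place WK@(4,2)
Op 5: place BR@(2,2)
Per-piece attacks for B:
  BR@(2,2): attacks (2,3) (2,1) (2,0) (3,2) (4,2) (1,2) [ray(0,1) blocked at (2,3); ray(1,0) blocked at (4,2); ray(-1,0) blocked at (1,2)]
  BR@(2,3): attacks (2,4) (2,2) (3,3) (4,3) (1,3) (0,3) [ray(0,-1) blocked at (2,2)]
Union (12 distinct): (0,3) (1,2) (1,3) (2,0) (2,1) (2,2) (2,3) (2,4) (3,2) (3,3) (4,2) (4,3)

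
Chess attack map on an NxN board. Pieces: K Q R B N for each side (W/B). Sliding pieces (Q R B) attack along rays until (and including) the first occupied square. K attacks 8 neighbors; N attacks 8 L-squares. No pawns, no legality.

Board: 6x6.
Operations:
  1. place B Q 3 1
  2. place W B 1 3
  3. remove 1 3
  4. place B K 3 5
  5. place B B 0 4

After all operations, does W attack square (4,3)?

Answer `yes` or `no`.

Answer: no

Derivation:
Op 1: place BQ@(3,1)
Op 2: place WB@(1,3)
Op 3: remove (1,3)
Op 4: place BK@(3,5)
Op 5: place BB@(0,4)
Per-piece attacks for W:
W attacks (4,3): no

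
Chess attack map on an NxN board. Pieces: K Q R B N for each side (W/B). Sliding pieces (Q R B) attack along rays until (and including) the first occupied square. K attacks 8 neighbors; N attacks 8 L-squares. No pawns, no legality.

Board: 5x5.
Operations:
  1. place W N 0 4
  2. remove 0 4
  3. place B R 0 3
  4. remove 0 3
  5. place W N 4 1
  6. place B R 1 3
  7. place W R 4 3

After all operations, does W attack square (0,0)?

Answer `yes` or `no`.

Answer: no

Derivation:
Op 1: place WN@(0,4)
Op 2: remove (0,4)
Op 3: place BR@(0,3)
Op 4: remove (0,3)
Op 5: place WN@(4,1)
Op 6: place BR@(1,3)
Op 7: place WR@(4,3)
Per-piece attacks for W:
  WN@(4,1): attacks (3,3) (2,2) (2,0)
  WR@(4,3): attacks (4,4) (4,2) (4,1) (3,3) (2,3) (1,3) [ray(0,-1) blocked at (4,1); ray(-1,0) blocked at (1,3)]
W attacks (0,0): no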